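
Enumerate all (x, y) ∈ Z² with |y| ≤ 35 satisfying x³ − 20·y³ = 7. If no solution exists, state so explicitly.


The equation is x³ - 20y³ = 7. For fixed y, x³ = 20·y³ + 7, so a solution requires the RHS to be a perfect cube.
Strategy: iterate y from -35 to 35, compute RHS = 20·y³ + 7, and check whether it is a (positive or negative) perfect cube.
Check small values of y:
  y = 0: RHS = 7 is not a perfect cube.
  y = 1: RHS = 27 = (3)³ ⇒ x = 3 works.
  y = -1: RHS = -13 is not a perfect cube.
  y = 2: RHS = 167 is not a perfect cube.
  y = -2: RHS = -153 is not a perfect cube.
  y = 3: RHS = 547 is not a perfect cube.
  y = -3: RHS = -533 is not a perfect cube.
Continuing the search up to |y| = 35 finds no further solutions beyond those listed.
Collected solutions: (3, 1).

Solutions (with |y| ≤ 35): (3, 1).


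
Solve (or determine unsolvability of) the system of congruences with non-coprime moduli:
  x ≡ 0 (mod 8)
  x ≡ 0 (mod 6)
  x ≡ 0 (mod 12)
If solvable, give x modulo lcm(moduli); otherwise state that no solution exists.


Moduli 8, 6, 12 are not pairwise coprime, so CRT works modulo lcm(m_i) when all pairwise compatibility conditions hold.
Pairwise compatibility: gcd(m_i, m_j) must divide a_i - a_j for every pair.
Merge one congruence at a time:
  Start: x ≡ 0 (mod 8).
  Combine with x ≡ 0 (mod 6): gcd(8, 6) = 2; 0 - 0 = 0, which IS divisible by 2, so compatible.
    Write x = 0 + 8·t and substitute into x ≡ 0 (mod 6): 8·t ≡ 0 − 0 = 0 (mod 6).
    Divide the congruence (and modulus) by g = 2: 4·t ≡ 0 (mod 3).
    Reduce coefficients mod 3: 1·t ≡ 0 (mod 3).
    So t ≡ 0 (mod 3).
    Then x = 0 + 8·0 = 0, valid modulo lcm(8, 6) = 24: x ≡ 0 (mod 24).
  Combine with x ≡ 0 (mod 12): gcd(24, 12) = 12; 0 - 0 = 0, which IS divisible by 12, so compatible.
    Write x = 0 + 24·t and substitute into x ≡ 0 (mod 12): 24·t ≡ 0 − 0 = 0 (mod 12).
    Divide the congruence (and modulus) by g = 12: 2·t ≡ 0 (mod 1).
    Modulo 1 every t works; take t = 0.
    Then x = 0 + 24·0 = 0, valid modulo lcm(24, 12) = 24: x ≡ 0 (mod 24).
Verify: 0 mod 8 = 0, 0 mod 6 = 0, 0 mod 12 = 0.

x ≡ 0 (mod 24).


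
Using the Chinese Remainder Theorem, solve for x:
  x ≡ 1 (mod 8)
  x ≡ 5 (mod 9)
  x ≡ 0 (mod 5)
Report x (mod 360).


Moduli 8, 9, 5 are pairwise coprime; by CRT there is a unique solution modulo M = 8 · 9 · 5 = 360.
Solve pairwise, accumulating the modulus:
  Start with x ≡ 1 (mod 8).
  Combine with x ≡ 5 (mod 9): since gcd(8, 9) = 1, we get a unique residue mod 72.
    Write x = 1 + 8·t and substitute into x ≡ 5 (mod 9): 8·t ≡ 5 − 1 = 4 (mod 9).
    The inverse of 8 mod 9 is 8 (since 8·8 = 64 = 7·9 + 1), so t ≡ 8·4 = 32 ≡ 5 (mod 9).
    Then x = 1 + 8·5 = 41, valid modulo lcm(8, 9) = 72: x ≡ 41 (mod 72).
  Combine with x ≡ 0 (mod 5): since gcd(72, 5) = 1, we get a unique residue mod 360.
    Write x = 41 + 72·t and substitute into x ≡ 0 (mod 5): 72·t ≡ 0 − 41 = -41 (mod 5).
    Reduce coefficients mod 5: 2·t ≡ 4 (mod 5).
    The inverse of 2 mod 5 is 3 (since 2·3 = 6 = 1·5 + 1), so t ≡ 3·4 = 12 ≡ 2 (mod 5).
    Then x = 41 + 72·2 = 185, valid modulo lcm(72, 5) = 360: x ≡ 185 (mod 360).
Verify: 185 mod 8 = 1 ✓, 185 mod 9 = 5 ✓, 185 mod 5 = 0 ✓.

x ≡ 185 (mod 360).


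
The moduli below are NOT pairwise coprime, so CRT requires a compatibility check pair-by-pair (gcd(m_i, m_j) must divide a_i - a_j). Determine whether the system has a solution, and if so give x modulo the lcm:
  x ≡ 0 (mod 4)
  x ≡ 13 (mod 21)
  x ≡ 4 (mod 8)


Moduli 4, 21, 8 are not pairwise coprime, so CRT works modulo lcm(m_i) when all pairwise compatibility conditions hold.
Pairwise compatibility: gcd(m_i, m_j) must divide a_i - a_j for every pair.
Merge one congruence at a time:
  Start: x ≡ 0 (mod 4).
  Combine with x ≡ 13 (mod 21): gcd(4, 21) = 1; 13 - 0 = 13, which IS divisible by 1, so compatible.
    Write x = 0 + 4·t and substitute into x ≡ 13 (mod 21): 4·t ≡ 13 − 0 = 13 (mod 21).
    The inverse of 4 mod 21 is 16 (since 4·16 = 64 = 3·21 + 1), so t ≡ 16·13 = 208 ≡ 19 (mod 21).
    Then x = 0 + 4·19 = 76, valid modulo lcm(4, 21) = 84: x ≡ 76 (mod 84).
  Combine with x ≡ 4 (mod 8): gcd(84, 8) = 4; 4 - 76 = -72, which IS divisible by 4, so compatible.
    Write x = 76 + 84·t and substitute into x ≡ 4 (mod 8): 84·t ≡ 4 − 76 = -72 (mod 8).
    Divide the congruence (and modulus) by g = 4: 21·t ≡ -18 (mod 2).
    Reduce coefficients mod 2: 1·t ≡ 0 (mod 2).
    So t ≡ 0 (mod 2).
    Then x = 76 + 84·0 = 76, valid modulo lcm(84, 8) = 168: x ≡ 76 (mod 168).
Verify: 76 mod 4 = 0, 76 mod 21 = 13, 76 mod 8 = 4.

x ≡ 76 (mod 168).


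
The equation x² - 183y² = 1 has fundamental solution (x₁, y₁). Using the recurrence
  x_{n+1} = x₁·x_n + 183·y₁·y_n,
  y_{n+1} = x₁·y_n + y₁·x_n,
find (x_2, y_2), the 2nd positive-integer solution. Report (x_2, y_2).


Step 1: Find the fundamental solution (x₁, y₁) of x² - 183y² = 1.
  Expand √183 as a continued fraction. a₀ = ⌊√183⌋ = 13; iterate m_{k+1} = d_k·a_k − m_k, d_{k+1} = (183 − m_{k+1}²)/d_k, a_{k+1} = ⌊(a₀ + m_{k+1})/d_{k+1}⌋ (starting m₀ = 0, d₀ = 1), with convergents p_k = a_k·p_{k-1} + p_{k-2}, q_k = a_k·q_{k-1} + q_{k-2} (p₋₁ = 1, q₋₁ = 0):
  k = 0: a₀ = 13; p₀/q₀ = 13/1; p₀² − 183·q₀² = 169 − 183 = -14.
  k = 1: m = 13, d = 14, a = ⌊(13 + 13)/14⌋ = 1; p/q = (1·13 + 1)/(1·1 + 0) = 14/1; p² − 183·q² = 196 − 183 = 13.
  k = 2: m = 1, d = 13, a = ⌊(13 + 1)/13⌋ = 1; p/q = (1·14 + 13)/(1·1 + 1) = 27/2; p² − 183·q² = 729 − 732 = -3.
  k = 3: m = 12, d = 3, a = ⌊(13 + 12)/3⌋ = 8; p/q = (8·27 + 14)/(8·2 + 1) = 230/17; p² − 183·q² = 52900 − 52887 = 13.
  k = 4: m = 12, d = 13, a = ⌊(13 + 12)/13⌋ = 1; p/q = (1·230 + 27)/(1·17 + 2) = 257/19; p² − 183·q² = 66049 − 66063 = -14.
  k = 5: m = 1, d = 14, a = ⌊(13 + 1)/14⌋ = 1; p/q = (1·257 + 230)/(1·19 + 17) = 487/36; p² − 183·q² = 237169 − 237168 = 1.
  The first convergent with p² − 183·q² = 1 gives the fundamental solution (x₁, y₁) = (487, 36).
Step 2: Apply the recurrence (x_{n+1}, y_{n+1}) = (x₁x_n + 183y₁y_n, x₁y_n + y₁x_n) repeatedly.
  From (x_1, y_1) = (487, 36): x_2 = 487·487 + 183·36·36 = 474337; y_2 = 487·36 + 36·487 = 35064.
Step 3: Verify x_2² - 183·y_2² = 224995589569 - 224995589568 = 1 (should be 1). ✓

(x_1, y_1) = (487, 36); (x_2, y_2) = (474337, 35064).


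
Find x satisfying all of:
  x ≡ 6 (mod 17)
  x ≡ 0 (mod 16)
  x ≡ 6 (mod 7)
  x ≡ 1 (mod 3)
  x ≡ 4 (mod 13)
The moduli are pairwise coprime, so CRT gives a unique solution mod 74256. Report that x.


Product of moduli M = 17 · 16 · 7 · 3 · 13 = 74256.
Merge one congruence at a time:
  Start: x ≡ 6 (mod 17).
  Combine with x ≡ 0 (mod 16); new modulus lcm = 272.
    Write x = 6 + 17·t and substitute into x ≡ 0 (mod 16): 17·t ≡ 0 − 6 = -6 (mod 16).
    Reduce coefficients mod 16: 1·t ≡ 10 (mod 16).
    So t ≡ 10 (mod 16).
    Then x = 6 + 17·10 = 176, valid modulo lcm(17, 16) = 272: x ≡ 176 (mod 272).
  Combine with x ≡ 6 (mod 7); new modulus lcm = 1904.
    Write x = 176 + 272·t and substitute into x ≡ 6 (mod 7): 272·t ≡ 6 − 176 = -170 (mod 7).
    Reduce coefficients mod 7: 6·t ≡ 5 (mod 7).
    The inverse of 6 mod 7 is 6 (since 6·6 = 36 = 5·7 + 1), so t ≡ 6·5 = 30 ≡ 2 (mod 7).
    Then x = 176 + 272·2 = 720, valid modulo lcm(272, 7) = 1904: x ≡ 720 (mod 1904).
  Combine with x ≡ 1 (mod 3); new modulus lcm = 5712.
    Write x = 720 + 1904·t and substitute into x ≡ 1 (mod 3): 1904·t ≡ 1 − 720 = -719 (mod 3).
    Reduce coefficients mod 3: 2·t ≡ 1 (mod 3).
    The inverse of 2 mod 3 is 2 (since 2·2 = 4 = 1·3 + 1), so t ≡ 2·1 = 2 ≡ 2 (mod 3).
    Then x = 720 + 1904·2 = 4528, valid modulo lcm(1904, 3) = 5712: x ≡ 4528 (mod 5712).
  Combine with x ≡ 4 (mod 13); new modulus lcm = 74256.
    Write x = 4528 + 5712·t and substitute into x ≡ 4 (mod 13): 5712·t ≡ 4 − 4528 = -4524 (mod 13).
    Reduce coefficients mod 13: 5·t ≡ 0 (mod 13).
    The inverse of 5 mod 13 is 8 (since 5·8 = 40 = 3·13 + 1), so t ≡ 8·0 = 0 ≡ 0 (mod 13).
    Then x = 4528 + 5712·0 = 4528, valid modulo lcm(5712, 13) = 74256: x ≡ 4528 (mod 74256).
Verify against each original: 4528 mod 17 = 6, 4528 mod 16 = 0, 4528 mod 7 = 6, 4528 mod 3 = 1, 4528 mod 13 = 4.

x ≡ 4528 (mod 74256).


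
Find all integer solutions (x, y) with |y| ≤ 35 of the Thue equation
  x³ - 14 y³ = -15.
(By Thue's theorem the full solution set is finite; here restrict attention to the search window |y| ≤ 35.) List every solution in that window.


The equation is x³ - 14y³ = -15. For fixed y, x³ = 14·y³ − 15, so a solution requires the RHS to be a perfect cube.
Strategy: iterate y from -35 to 35, compute RHS = 14·y³ − 15, and check whether it is a (positive or negative) perfect cube.
Check small values of y:
  y = 0: RHS = -15 is not a perfect cube.
  y = 1: RHS = -1 = (-1)³ ⇒ x = -1 works.
  y = -1: RHS = -29 is not a perfect cube.
  y = 2: RHS = 97 is not a perfect cube.
  y = -2: RHS = -127 is not a perfect cube.
  y = 3: RHS = 363 is not a perfect cube.
  y = -3: RHS = -393 is not a perfect cube.
Continuing the search up to |y| = 35 finds no further solutions beyond those listed.
Collected solutions: (-1, 1).

Solutions (with |y| ≤ 35): (-1, 1).


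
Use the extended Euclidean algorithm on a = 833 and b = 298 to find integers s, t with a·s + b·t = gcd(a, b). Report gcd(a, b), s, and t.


Euclidean algorithm on (833, 298) — divide until remainder is 0:
  833 = 2 · 298 + 237
  298 = 1 · 237 + 61
  237 = 3 · 61 + 54
  61 = 1 · 54 + 7
  54 = 7 · 7 + 5
  7 = 1 · 5 + 2
  5 = 2 · 2 + 1
  2 = 2 · 1 + 0
gcd(833, 298) = 1.
Track Bezout coefficients alongside the remainders: start with r₀ = 833 = a·1 + b·0 (s = 1, t = 0) and r₁ = 298 = a·0 + b·1 (s = 0, t = 1); each new remainder r_{k+1} = r_{k-1} − q_k·r_k inherits s_{k+1} = s_{k-1} − q_k·s_k, t_{k+1} = t_{k-1} − q_k·t_k, so r_k = a·s_k + b·t_k at every step:
  q = 2: r = 237, s = 1 − 2·0 = 1, t = 0 − 2·1 = -2  (check: 833·1 + 298·(-2) = 237)
  q = 1: r = 61, s = 0 − 1·1 = -1, t = 1 − 1·(-2) = 3  (check: 833·(-1) + 298·3 = 61)
  q = 3: r = 54, s = 1 − 3·(-1) = 4, t = -2 − 3·3 = -11  (check: 833·4 + 298·(-11) = 54)
  q = 1: r = 7, s = -1 − 1·4 = -5, t = 3 − 1·(-11) = 14  (check: 833·(-5) + 298·14 = 7)
  q = 7: r = 5, s = 4 − 7·(-5) = 39, t = -11 − 7·14 = -109  (check: 833·39 + 298·(-109) = 5)
  q = 1: r = 2, s = -5 − 1·39 = -44, t = 14 − 1·(-109) = 123  (check: 833·(-44) + 298·123 = 2)
  q = 2: r = 1, s = 39 − 2·(-44) = 127, t = -109 − 2·123 = -355  (check: 833·127 + 298·(-355) = 1)
The row with r = 1 (the gcd) gives the Bezout coefficients s = 127, t = -355.
Result: 833 · (127) + 298 · (-355) = 1.

gcd(833, 298) = 1; s = 127, t = -355 (check: 833·127 + 298·(-355) = 1).


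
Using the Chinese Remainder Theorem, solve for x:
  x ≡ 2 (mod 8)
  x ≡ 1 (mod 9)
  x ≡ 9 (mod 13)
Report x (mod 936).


Moduli 8, 9, 13 are pairwise coprime; by CRT there is a unique solution modulo M = 8 · 9 · 13 = 936.
Solve pairwise, accumulating the modulus:
  Start with x ≡ 2 (mod 8).
  Combine with x ≡ 1 (mod 9): since gcd(8, 9) = 1, we get a unique residue mod 72.
    Write x = 2 + 8·t and substitute into x ≡ 1 (mod 9): 8·t ≡ 1 − 2 = -1 (mod 9).
    Reduce coefficients mod 9: 8·t ≡ 8 (mod 9).
    The inverse of 8 mod 9 is 8 (since 8·8 = 64 = 7·9 + 1), so t ≡ 8·8 = 64 ≡ 1 (mod 9).
    Then x = 2 + 8·1 = 10, valid modulo lcm(8, 9) = 72: x ≡ 10 (mod 72).
  Combine with x ≡ 9 (mod 13): since gcd(72, 13) = 1, we get a unique residue mod 936.
    Write x = 10 + 72·t and substitute into x ≡ 9 (mod 13): 72·t ≡ 9 − 10 = -1 (mod 13).
    Reduce coefficients mod 13: 7·t ≡ 12 (mod 13).
    The inverse of 7 mod 13 is 2 (since 7·2 = 14 = 1·13 + 1), so t ≡ 2·12 = 24 ≡ 11 (mod 13).
    Then x = 10 + 72·11 = 802, valid modulo lcm(72, 13) = 936: x ≡ 802 (mod 936).
Verify: 802 mod 8 = 2 ✓, 802 mod 9 = 1 ✓, 802 mod 13 = 9 ✓.

x ≡ 802 (mod 936).


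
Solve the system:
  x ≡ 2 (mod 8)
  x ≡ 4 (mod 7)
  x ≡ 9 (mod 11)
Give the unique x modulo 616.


Moduli 8, 7, 11 are pairwise coprime; by CRT there is a unique solution modulo M = 8 · 7 · 11 = 616.
Solve pairwise, accumulating the modulus:
  Start with x ≡ 2 (mod 8).
  Combine with x ≡ 4 (mod 7): since gcd(8, 7) = 1, we get a unique residue mod 56.
    Write x = 2 + 8·t and substitute into x ≡ 4 (mod 7): 8·t ≡ 4 − 2 = 2 (mod 7).
    Reduce coefficients mod 7: 1·t ≡ 2 (mod 7).
    So t ≡ 2 (mod 7).
    Then x = 2 + 8·2 = 18, valid modulo lcm(8, 7) = 56: x ≡ 18 (mod 56).
  Combine with x ≡ 9 (mod 11): since gcd(56, 11) = 1, we get a unique residue mod 616.
    Write x = 18 + 56·t and substitute into x ≡ 9 (mod 11): 56·t ≡ 9 − 18 = -9 (mod 11).
    Reduce coefficients mod 11: 1·t ≡ 2 (mod 11).
    So t ≡ 2 (mod 11).
    Then x = 18 + 56·2 = 130, valid modulo lcm(56, 11) = 616: x ≡ 130 (mod 616).
Verify: 130 mod 8 = 2 ✓, 130 mod 7 = 4 ✓, 130 mod 11 = 9 ✓.

x ≡ 130 (mod 616).


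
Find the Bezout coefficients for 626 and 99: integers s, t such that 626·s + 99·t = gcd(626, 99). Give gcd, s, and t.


Euclidean algorithm on (626, 99) — divide until remainder is 0:
  626 = 6 · 99 + 32
  99 = 3 · 32 + 3
  32 = 10 · 3 + 2
  3 = 1 · 2 + 1
  2 = 2 · 1 + 0
gcd(626, 99) = 1.
Track Bezout coefficients alongside the remainders: start with r₀ = 626 = a·1 + b·0 (s = 1, t = 0) and r₁ = 99 = a·0 + b·1 (s = 0, t = 1); each new remainder r_{k+1} = r_{k-1} − q_k·r_k inherits s_{k+1} = s_{k-1} − q_k·s_k, t_{k+1} = t_{k-1} − q_k·t_k, so r_k = a·s_k + b·t_k at every step:
  q = 6: r = 32, s = 1 − 6·0 = 1, t = 0 − 6·1 = -6  (check: 626·1 + 99·(-6) = 32)
  q = 3: r = 3, s = 0 − 3·1 = -3, t = 1 − 3·(-6) = 19  (check: 626·(-3) + 99·19 = 3)
  q = 10: r = 2, s = 1 − 10·(-3) = 31, t = -6 − 10·19 = -196  (check: 626·31 + 99·(-196) = 2)
  q = 1: r = 1, s = -3 − 1·31 = -34, t = 19 − 1·(-196) = 215  (check: 626·(-34) + 99·215 = 1)
The row with r = 1 (the gcd) gives the Bezout coefficients s = -34, t = 215.
Result: 626 · (-34) + 99 · (215) = 1.

gcd(626, 99) = 1; s = -34, t = 215 (check: 626·(-34) + 99·215 = 1).


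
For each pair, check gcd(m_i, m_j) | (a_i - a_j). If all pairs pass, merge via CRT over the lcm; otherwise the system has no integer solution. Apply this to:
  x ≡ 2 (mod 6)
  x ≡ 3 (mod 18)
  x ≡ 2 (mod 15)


Moduli 6, 18, 15 are not pairwise coprime, so CRT works modulo lcm(m_i) when all pairwise compatibility conditions hold.
Pairwise compatibility: gcd(m_i, m_j) must divide a_i - a_j for every pair.
Merge one congruence at a time:
  Start: x ≡ 2 (mod 6).
  Combine with x ≡ 3 (mod 18): gcd(6, 18) = 6, and 3 - 2 = 1 is NOT divisible by 6.
    ⇒ system is inconsistent (no integer solution).

No solution (the system is inconsistent).


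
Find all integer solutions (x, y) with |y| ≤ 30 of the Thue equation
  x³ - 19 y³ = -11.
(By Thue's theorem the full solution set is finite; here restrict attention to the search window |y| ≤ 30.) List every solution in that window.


The equation is x³ - 19y³ = -11. For fixed y, x³ = 19·y³ − 11, so a solution requires the RHS to be a perfect cube.
Strategy: iterate y from -30 to 30, compute RHS = 19·y³ − 11, and check whether it is a (positive or negative) perfect cube.
Check small values of y:
  y = 0: RHS = -11 is not a perfect cube.
  y = 1: RHS = 8 = (2)³ ⇒ x = 2 works.
  y = -1: RHS = -30 is not a perfect cube.
  y = 2: RHS = 141 is not a perfect cube.
  y = -2: RHS = -163 is not a perfect cube.
  y = 3: RHS = 502 is not a perfect cube.
  y = -3: RHS = -524 is not a perfect cube.
Continuing the search up to |y| = 30 finds no further solutions beyond those listed.
Collected solutions: (2, 1).

Solutions (with |y| ≤ 30): (2, 1).


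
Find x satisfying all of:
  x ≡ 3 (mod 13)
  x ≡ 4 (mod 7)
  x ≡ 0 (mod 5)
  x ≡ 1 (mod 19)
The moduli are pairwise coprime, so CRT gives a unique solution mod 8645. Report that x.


Product of moduli M = 13 · 7 · 5 · 19 = 8645.
Merge one congruence at a time:
  Start: x ≡ 3 (mod 13).
  Combine with x ≡ 4 (mod 7); new modulus lcm = 91.
    Write x = 3 + 13·t and substitute into x ≡ 4 (mod 7): 13·t ≡ 4 − 3 = 1 (mod 7).
    Reduce coefficients mod 7: 6·t ≡ 1 (mod 7).
    The inverse of 6 mod 7 is 6 (since 6·6 = 36 = 5·7 + 1), so t ≡ 6·1 = 6 ≡ 6 (mod 7).
    Then x = 3 + 13·6 = 81, valid modulo lcm(13, 7) = 91: x ≡ 81 (mod 91).
  Combine with x ≡ 0 (mod 5); new modulus lcm = 455.
    Write x = 81 + 91·t and substitute into x ≡ 0 (mod 5): 91·t ≡ 0 − 81 = -81 (mod 5).
    Reduce coefficients mod 5: 1·t ≡ 4 (mod 5).
    So t ≡ 4 (mod 5).
    Then x = 81 + 91·4 = 445, valid modulo lcm(91, 5) = 455: x ≡ 445 (mod 455).
  Combine with x ≡ 1 (mod 19); new modulus lcm = 8645.
    Write x = 445 + 455·t and substitute into x ≡ 1 (mod 19): 455·t ≡ 1 − 445 = -444 (mod 19).
    Reduce coefficients mod 19: 18·t ≡ 12 (mod 19).
    The inverse of 18 mod 19 is 18 (since 18·18 = 324 = 17·19 + 1), so t ≡ 18·12 = 216 ≡ 7 (mod 19).
    Then x = 445 + 455·7 = 3630, valid modulo lcm(455, 19) = 8645: x ≡ 3630 (mod 8645).
Verify against each original: 3630 mod 13 = 3, 3630 mod 7 = 4, 3630 mod 5 = 0, 3630 mod 19 = 1.

x ≡ 3630 (mod 8645).


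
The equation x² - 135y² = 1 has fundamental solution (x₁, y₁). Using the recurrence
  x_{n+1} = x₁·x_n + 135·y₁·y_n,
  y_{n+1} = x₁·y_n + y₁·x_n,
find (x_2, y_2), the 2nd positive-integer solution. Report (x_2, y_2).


Step 1: Find the fundamental solution (x₁, y₁) of x² - 135y² = 1.
  Expand √135 as a continued fraction. a₀ = ⌊√135⌋ = 11; iterate m_{k+1} = d_k·a_k − m_k, d_{k+1} = (135 − m_{k+1}²)/d_k, a_{k+1} = ⌊(a₀ + m_{k+1})/d_{k+1}⌋ (starting m₀ = 0, d₀ = 1), with convergents p_k = a_k·p_{k-1} + p_{k-2}, q_k = a_k·q_{k-1} + q_{k-2} (p₋₁ = 1, q₋₁ = 0):
  k = 0: a₀ = 11; p₀/q₀ = 11/1; p₀² − 135·q₀² = 121 − 135 = -14.
  k = 1: m = 11, d = 14, a = ⌊(11 + 11)/14⌋ = 1; p/q = (1·11 + 1)/(1·1 + 0) = 12/1; p² − 135·q² = 144 − 135 = 9.
  k = 2: m = 3, d = 9, a = ⌊(11 + 3)/9⌋ = 1; p/q = (1·12 + 11)/(1·1 + 1) = 23/2; p² − 135·q² = 529 − 540 = -11.
  k = 3: m = 6, d = 11, a = ⌊(11 + 6)/11⌋ = 1; p/q = (1·23 + 12)/(1·2 + 1) = 35/3; p² − 135·q² = 1225 − 1215 = 10.
  k = 4: m = 5, d = 10, a = ⌊(11 + 5)/10⌋ = 1; p/q = (1·35 + 23)/(1·3 + 2) = 58/5; p² − 135·q² = 3364 − 3375 = -11.
  k = 5: m = 5, d = 11, a = ⌊(11 + 5)/11⌋ = 1; p/q = (1·58 + 35)/(1·5 + 3) = 93/8; p² − 135·q² = 8649 − 8640 = 9.
  k = 6: m = 6, d = 9, a = ⌊(11 + 6)/9⌋ = 1; p/q = (1·93 + 58)/(1·8 + 5) = 151/13; p² − 135·q² = 22801 − 22815 = -14.
  k = 7: m = 3, d = 14, a = ⌊(11 + 3)/14⌋ = 1; p/q = (1·151 + 93)/(1·13 + 8) = 244/21; p² − 135·q² = 59536 − 59535 = 1.
  The first convergent with p² − 135·q² = 1 gives the fundamental solution (x₁, y₁) = (244, 21).
Step 2: Apply the recurrence (x_{n+1}, y_{n+1}) = (x₁x_n + 135y₁y_n, x₁y_n + y₁x_n) repeatedly.
  From (x_1, y_1) = (244, 21): x_2 = 244·244 + 135·21·21 = 119071; y_2 = 244·21 + 21·244 = 10248.
Step 3: Verify x_2² - 135·y_2² = 14177903041 - 14177903040 = 1 (should be 1). ✓

(x_1, y_1) = (244, 21); (x_2, y_2) = (119071, 10248).


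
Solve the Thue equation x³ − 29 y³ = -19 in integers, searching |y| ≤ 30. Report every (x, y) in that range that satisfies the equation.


The equation is x³ - 29y³ = -19. For fixed y, x³ = 29·y³ − 19, so a solution requires the RHS to be a perfect cube.
Strategy: iterate y from -30 to 30, compute RHS = 29·y³ − 19, and check whether it is a (positive or negative) perfect cube.
Check small values of y:
  y = 0: RHS = -19 is not a perfect cube.
  y = 1: RHS = 10 is not a perfect cube.
  y = -1: RHS = -48 is not a perfect cube.
  y = 2: RHS = 213 is not a perfect cube.
  y = -2: RHS = -251 is not a perfect cube.
  y = 3: RHS = 764 is not a perfect cube.
  y = -3: RHS = -802 is not a perfect cube.
Continuing the search up to |y| = 30 finds no solutions either.
No (x, y) in the scanned range satisfies the equation.

No integer solutions with |y| ≤ 30.


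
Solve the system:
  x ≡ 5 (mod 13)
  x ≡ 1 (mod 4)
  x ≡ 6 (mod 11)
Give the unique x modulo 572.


Moduli 13, 4, 11 are pairwise coprime; by CRT there is a unique solution modulo M = 13 · 4 · 11 = 572.
Solve pairwise, accumulating the modulus:
  Start with x ≡ 5 (mod 13).
  Combine with x ≡ 1 (mod 4): since gcd(13, 4) = 1, we get a unique residue mod 52.
    Write x = 5 + 13·t and substitute into x ≡ 1 (mod 4): 13·t ≡ 1 − 5 = -4 (mod 4).
    Reduce coefficients mod 4: 1·t ≡ 0 (mod 4).
    So t ≡ 0 (mod 4).
    Then x = 5 + 13·0 = 5, valid modulo lcm(13, 4) = 52: x ≡ 5 (mod 52).
  Combine with x ≡ 6 (mod 11): since gcd(52, 11) = 1, we get a unique residue mod 572.
    Write x = 5 + 52·t and substitute into x ≡ 6 (mod 11): 52·t ≡ 6 − 5 = 1 (mod 11).
    Reduce coefficients mod 11: 8·t ≡ 1 (mod 11).
    The inverse of 8 mod 11 is 7 (since 8·7 = 56 = 5·11 + 1), so t ≡ 7·1 = 7 ≡ 7 (mod 11).
    Then x = 5 + 52·7 = 369, valid modulo lcm(52, 11) = 572: x ≡ 369 (mod 572).
Verify: 369 mod 13 = 5 ✓, 369 mod 4 = 1 ✓, 369 mod 11 = 6 ✓.

x ≡ 369 (mod 572).


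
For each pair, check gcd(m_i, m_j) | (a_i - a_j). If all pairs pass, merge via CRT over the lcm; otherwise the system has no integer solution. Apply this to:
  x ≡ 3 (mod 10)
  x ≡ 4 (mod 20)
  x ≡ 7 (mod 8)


Moduli 10, 20, 8 are not pairwise coprime, so CRT works modulo lcm(m_i) when all pairwise compatibility conditions hold.
Pairwise compatibility: gcd(m_i, m_j) must divide a_i - a_j for every pair.
Merge one congruence at a time:
  Start: x ≡ 3 (mod 10).
  Combine with x ≡ 4 (mod 20): gcd(10, 20) = 10, and 4 - 3 = 1 is NOT divisible by 10.
    ⇒ system is inconsistent (no integer solution).

No solution (the system is inconsistent).


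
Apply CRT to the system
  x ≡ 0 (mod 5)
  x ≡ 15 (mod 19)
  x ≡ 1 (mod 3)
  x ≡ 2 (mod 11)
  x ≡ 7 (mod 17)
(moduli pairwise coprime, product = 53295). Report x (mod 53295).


Product of moduli M = 5 · 19 · 3 · 11 · 17 = 53295.
Merge one congruence at a time:
  Start: x ≡ 0 (mod 5).
  Combine with x ≡ 15 (mod 19); new modulus lcm = 95.
    Write x = 0 + 5·t and substitute into x ≡ 15 (mod 19): 5·t ≡ 15 − 0 = 15 (mod 19).
    The inverse of 5 mod 19 is 4 (since 5·4 = 20 = 1·19 + 1), so t ≡ 4·15 = 60 ≡ 3 (mod 19).
    Then x = 0 + 5·3 = 15, valid modulo lcm(5, 19) = 95: x ≡ 15 (mod 95).
  Combine with x ≡ 1 (mod 3); new modulus lcm = 285.
    Write x = 15 + 95·t and substitute into x ≡ 1 (mod 3): 95·t ≡ 1 − 15 = -14 (mod 3).
    Reduce coefficients mod 3: 2·t ≡ 1 (mod 3).
    The inverse of 2 mod 3 is 2 (since 2·2 = 4 = 1·3 + 1), so t ≡ 2·1 = 2 ≡ 2 (mod 3).
    Then x = 15 + 95·2 = 205, valid modulo lcm(95, 3) = 285: x ≡ 205 (mod 285).
  Combine with x ≡ 2 (mod 11); new modulus lcm = 3135.
    Write x = 205 + 285·t and substitute into x ≡ 2 (mod 11): 285·t ≡ 2 − 205 = -203 (mod 11).
    Reduce coefficients mod 11: 10·t ≡ 6 (mod 11).
    The inverse of 10 mod 11 is 10 (since 10·10 = 100 = 9·11 + 1), so t ≡ 10·6 = 60 ≡ 5 (mod 11).
    Then x = 205 + 285·5 = 1630, valid modulo lcm(285, 11) = 3135: x ≡ 1630 (mod 3135).
  Combine with x ≡ 7 (mod 17); new modulus lcm = 53295.
    Write x = 1630 + 3135·t and substitute into x ≡ 7 (mod 17): 3135·t ≡ 7 − 1630 = -1623 (mod 17).
    Reduce coefficients mod 17: 7·t ≡ 9 (mod 17).
    The inverse of 7 mod 17 is 5 (since 7·5 = 35 = 2·17 + 1), so t ≡ 5·9 = 45 ≡ 11 (mod 17).
    Then x = 1630 + 3135·11 = 36115, valid modulo lcm(3135, 17) = 53295: x ≡ 36115 (mod 53295).
Verify against each original: 36115 mod 5 = 0, 36115 mod 19 = 15, 36115 mod 3 = 1, 36115 mod 11 = 2, 36115 mod 17 = 7.

x ≡ 36115 (mod 53295).


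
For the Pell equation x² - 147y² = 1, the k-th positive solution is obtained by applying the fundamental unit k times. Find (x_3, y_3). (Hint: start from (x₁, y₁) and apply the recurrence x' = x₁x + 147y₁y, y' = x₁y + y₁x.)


Step 1: Find the fundamental solution (x₁, y₁) of x² - 147y² = 1.
  Expand √147 as a continued fraction. a₀ = ⌊√147⌋ = 12; iterate m_{k+1} = d_k·a_k − m_k, d_{k+1} = (147 − m_{k+1}²)/d_k, a_{k+1} = ⌊(a₀ + m_{k+1})/d_{k+1}⌋ (starting m₀ = 0, d₀ = 1), with convergents p_k = a_k·p_{k-1} + p_{k-2}, q_k = a_k·q_{k-1} + q_{k-2} (p₋₁ = 1, q₋₁ = 0):
  k = 0: a₀ = 12; p₀/q₀ = 12/1; p₀² − 147·q₀² = 144 − 147 = -3.
  k = 1: m = 12, d = 3, a = ⌊(12 + 12)/3⌋ = 8; p/q = (8·12 + 1)/(8·1 + 0) = 97/8; p² − 147·q² = 9409 − 9408 = 1.
  The first convergent with p² − 147·q² = 1 gives the fundamental solution (x₁, y₁) = (97, 8).
Step 2: Apply the recurrence (x_{n+1}, y_{n+1}) = (x₁x_n + 147y₁y_n, x₁y_n + y₁x_n) repeatedly.
  From (x_1, y_1) = (97, 8): x_2 = 97·97 + 147·8·8 = 18817; y_2 = 97·8 + 8·97 = 1552.
  From (x_2, y_2) = (18817, 1552): x_3 = 97·18817 + 147·8·1552 = 3650401; y_3 = 97·1552 + 8·18817 = 301080.
Step 3: Verify x_3² - 147·y_3² = 13325427460801 - 13325427460800 = 1 (should be 1). ✓

(x_1, y_1) = (97, 8); (x_3, y_3) = (3650401, 301080).


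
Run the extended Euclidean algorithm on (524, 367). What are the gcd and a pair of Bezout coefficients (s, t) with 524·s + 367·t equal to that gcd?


Euclidean algorithm on (524, 367) — divide until remainder is 0:
  524 = 1 · 367 + 157
  367 = 2 · 157 + 53
  157 = 2 · 53 + 51
  53 = 1 · 51 + 2
  51 = 25 · 2 + 1
  2 = 2 · 1 + 0
gcd(524, 367) = 1.
Track Bezout coefficients alongside the remainders: start with r₀ = 524 = a·1 + b·0 (s = 1, t = 0) and r₁ = 367 = a·0 + b·1 (s = 0, t = 1); each new remainder r_{k+1} = r_{k-1} − q_k·r_k inherits s_{k+1} = s_{k-1} − q_k·s_k, t_{k+1} = t_{k-1} − q_k·t_k, so r_k = a·s_k + b·t_k at every step:
  q = 1: r = 157, s = 1 − 1·0 = 1, t = 0 − 1·1 = -1  (check: 524·1 + 367·(-1) = 157)
  q = 2: r = 53, s = 0 − 2·1 = -2, t = 1 − 2·(-1) = 3  (check: 524·(-2) + 367·3 = 53)
  q = 2: r = 51, s = 1 − 2·(-2) = 5, t = -1 − 2·3 = -7  (check: 524·5 + 367·(-7) = 51)
  q = 1: r = 2, s = -2 − 1·5 = -7, t = 3 − 1·(-7) = 10  (check: 524·(-7) + 367·10 = 2)
  q = 25: r = 1, s = 5 − 25·(-7) = 180, t = -7 − 25·10 = -257  (check: 524·180 + 367·(-257) = 1)
The row with r = 1 (the gcd) gives the Bezout coefficients s = 180, t = -257.
Result: 524 · (180) + 367 · (-257) = 1.

gcd(524, 367) = 1; s = 180, t = -257 (check: 524·180 + 367·(-257) = 1).


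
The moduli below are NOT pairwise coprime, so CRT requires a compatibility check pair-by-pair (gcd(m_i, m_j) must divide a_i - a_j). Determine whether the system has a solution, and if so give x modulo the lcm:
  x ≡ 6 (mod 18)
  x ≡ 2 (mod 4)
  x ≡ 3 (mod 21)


Moduli 18, 4, 21 are not pairwise coprime, so CRT works modulo lcm(m_i) when all pairwise compatibility conditions hold.
Pairwise compatibility: gcd(m_i, m_j) must divide a_i - a_j for every pair.
Merge one congruence at a time:
  Start: x ≡ 6 (mod 18).
  Combine with x ≡ 2 (mod 4): gcd(18, 4) = 2; 2 - 6 = -4, which IS divisible by 2, so compatible.
    Write x = 6 + 18·t and substitute into x ≡ 2 (mod 4): 18·t ≡ 2 − 6 = -4 (mod 4).
    Divide the congruence (and modulus) by g = 2: 9·t ≡ -2 (mod 2).
    Reduce coefficients mod 2: 1·t ≡ 0 (mod 2).
    So t ≡ 0 (mod 2).
    Then x = 6 + 18·0 = 6, valid modulo lcm(18, 4) = 36: x ≡ 6 (mod 36).
  Combine with x ≡ 3 (mod 21): gcd(36, 21) = 3; 3 - 6 = -3, which IS divisible by 3, so compatible.
    Write x = 6 + 36·t and substitute into x ≡ 3 (mod 21): 36·t ≡ 3 − 6 = -3 (mod 21).
    Divide the congruence (and modulus) by g = 3: 12·t ≡ -1 (mod 7).
    Reduce coefficients mod 7: 5·t ≡ 6 (mod 7).
    The inverse of 5 mod 7 is 3 (since 5·3 = 15 = 2·7 + 1), so t ≡ 3·6 = 18 ≡ 4 (mod 7).
    Then x = 6 + 36·4 = 150, valid modulo lcm(36, 21) = 252: x ≡ 150 (mod 252).
Verify: 150 mod 18 = 6, 150 mod 4 = 2, 150 mod 21 = 3.

x ≡ 150 (mod 252).


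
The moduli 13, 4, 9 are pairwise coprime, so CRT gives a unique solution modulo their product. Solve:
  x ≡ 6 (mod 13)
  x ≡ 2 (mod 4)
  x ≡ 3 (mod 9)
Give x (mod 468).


Moduli 13, 4, 9 are pairwise coprime; by CRT there is a unique solution modulo M = 13 · 4 · 9 = 468.
Solve pairwise, accumulating the modulus:
  Start with x ≡ 6 (mod 13).
  Combine with x ≡ 2 (mod 4): since gcd(13, 4) = 1, we get a unique residue mod 52.
    Write x = 6 + 13·t and substitute into x ≡ 2 (mod 4): 13·t ≡ 2 − 6 = -4 (mod 4).
    Reduce coefficients mod 4: 1·t ≡ 0 (mod 4).
    So t ≡ 0 (mod 4).
    Then x = 6 + 13·0 = 6, valid modulo lcm(13, 4) = 52: x ≡ 6 (mod 52).
  Combine with x ≡ 3 (mod 9): since gcd(52, 9) = 1, we get a unique residue mod 468.
    Write x = 6 + 52·t and substitute into x ≡ 3 (mod 9): 52·t ≡ 3 − 6 = -3 (mod 9).
    Reduce coefficients mod 9: 7·t ≡ 6 (mod 9).
    The inverse of 7 mod 9 is 4 (since 7·4 = 28 = 3·9 + 1), so t ≡ 4·6 = 24 ≡ 6 (mod 9).
    Then x = 6 + 52·6 = 318, valid modulo lcm(52, 9) = 468: x ≡ 318 (mod 468).
Verify: 318 mod 13 = 6 ✓, 318 mod 4 = 2 ✓, 318 mod 9 = 3 ✓.

x ≡ 318 (mod 468).


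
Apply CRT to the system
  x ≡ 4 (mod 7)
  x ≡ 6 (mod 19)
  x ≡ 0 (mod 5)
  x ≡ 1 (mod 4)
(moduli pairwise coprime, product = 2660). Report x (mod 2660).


Product of moduli M = 7 · 19 · 5 · 4 = 2660.
Merge one congruence at a time:
  Start: x ≡ 4 (mod 7).
  Combine with x ≡ 6 (mod 19); new modulus lcm = 133.
    Write x = 4 + 7·t and substitute into x ≡ 6 (mod 19): 7·t ≡ 6 − 4 = 2 (mod 19).
    The inverse of 7 mod 19 is 11 (since 7·11 = 77 = 4·19 + 1), so t ≡ 11·2 = 22 ≡ 3 (mod 19).
    Then x = 4 + 7·3 = 25, valid modulo lcm(7, 19) = 133: x ≡ 25 (mod 133).
  Combine with x ≡ 0 (mod 5); new modulus lcm = 665.
    Write x = 25 + 133·t and substitute into x ≡ 0 (mod 5): 133·t ≡ 0 − 25 = -25 (mod 5).
    Reduce coefficients mod 5: 3·t ≡ 0 (mod 5).
    The inverse of 3 mod 5 is 2 (since 3·2 = 6 = 1·5 + 1), so t ≡ 2·0 = 0 ≡ 0 (mod 5).
    Then x = 25 + 133·0 = 25, valid modulo lcm(133, 5) = 665: x ≡ 25 (mod 665).
  Combine with x ≡ 1 (mod 4); new modulus lcm = 2660.
    Write x = 25 + 665·t and substitute into x ≡ 1 (mod 4): 665·t ≡ 1 − 25 = -24 (mod 4).
    Reduce coefficients mod 4: 1·t ≡ 0 (mod 4).
    So t ≡ 0 (mod 4).
    Then x = 25 + 665·0 = 25, valid modulo lcm(665, 4) = 2660: x ≡ 25 (mod 2660).
Verify against each original: 25 mod 7 = 4, 25 mod 19 = 6, 25 mod 5 = 0, 25 mod 4 = 1.

x ≡ 25 (mod 2660).


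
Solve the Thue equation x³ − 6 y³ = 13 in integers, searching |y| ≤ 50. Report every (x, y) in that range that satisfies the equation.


The equation is x³ - 6y³ = 13. For fixed y, x³ = 6·y³ + 13, so a solution requires the RHS to be a perfect cube.
Strategy: iterate y from -50 to 50, compute RHS = 6·y³ + 13, and check whether it is a (positive or negative) perfect cube.
Check small values of y:
  y = 0: RHS = 13 is not a perfect cube.
  y = 1: RHS = 19 is not a perfect cube.
  y = -1: RHS = 7 is not a perfect cube.
  y = 2: RHS = 61 is not a perfect cube.
  y = -2: RHS = -35 is not a perfect cube.
  y = 3: RHS = 175 is not a perfect cube.
  y = -3: RHS = -149 is not a perfect cube.
Continuing the search up to |y| = 50 finds no solutions either.
No (x, y) in the scanned range satisfies the equation.

No integer solutions with |y| ≤ 50.


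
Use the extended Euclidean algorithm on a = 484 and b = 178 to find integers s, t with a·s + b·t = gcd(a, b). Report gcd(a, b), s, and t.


Euclidean algorithm on (484, 178) — divide until remainder is 0:
  484 = 2 · 178 + 128
  178 = 1 · 128 + 50
  128 = 2 · 50 + 28
  50 = 1 · 28 + 22
  28 = 1 · 22 + 6
  22 = 3 · 6 + 4
  6 = 1 · 4 + 2
  4 = 2 · 2 + 0
gcd(484, 178) = 2.
Track Bezout coefficients alongside the remainders: start with r₀ = 484 = a·1 + b·0 (s = 1, t = 0) and r₁ = 178 = a·0 + b·1 (s = 0, t = 1); each new remainder r_{k+1} = r_{k-1} − q_k·r_k inherits s_{k+1} = s_{k-1} − q_k·s_k, t_{k+1} = t_{k-1} − q_k·t_k, so r_k = a·s_k + b·t_k at every step:
  q = 2: r = 128, s = 1 − 2·0 = 1, t = 0 − 2·1 = -2  (check: 484·1 + 178·(-2) = 128)
  q = 1: r = 50, s = 0 − 1·1 = -1, t = 1 − 1·(-2) = 3  (check: 484·(-1) + 178·3 = 50)
  q = 2: r = 28, s = 1 − 2·(-1) = 3, t = -2 − 2·3 = -8  (check: 484·3 + 178·(-8) = 28)
  q = 1: r = 22, s = -1 − 1·3 = -4, t = 3 − 1·(-8) = 11  (check: 484·(-4) + 178·11 = 22)
  q = 1: r = 6, s = 3 − 1·(-4) = 7, t = -8 − 1·11 = -19  (check: 484·7 + 178·(-19) = 6)
  q = 3: r = 4, s = -4 − 3·7 = -25, t = 11 − 3·(-19) = 68  (check: 484·(-25) + 178·68 = 4)
  q = 1: r = 2, s = 7 − 1·(-25) = 32, t = -19 − 1·68 = -87  (check: 484·32 + 178·(-87) = 2)
The row with r = 2 (the gcd) gives the Bezout coefficients s = 32, t = -87.
Result: 484 · (32) + 178 · (-87) = 2.

gcd(484, 178) = 2; s = 32, t = -87 (check: 484·32 + 178·(-87) = 2).


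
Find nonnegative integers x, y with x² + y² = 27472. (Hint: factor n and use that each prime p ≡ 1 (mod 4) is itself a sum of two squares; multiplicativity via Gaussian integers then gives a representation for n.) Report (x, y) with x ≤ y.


Step 1: Factor n = 27472 = 2^4 · 17 · 101.
Step 2: Check the mod-4 condition on each prime factor: 2 = 2 (special); 17 ≡ 1 (mod 4), exponent 1; 101 ≡ 1 (mod 4), exponent 1.
All primes ≡ 3 (mod 4) appear to even exponent (or don't appear), so by the two-squares theorem n IS expressible as a sum of two squares.
Step 3: Build a representation. Group n = k² · m with k = 4 and m = 17 · 101 = 1717 (a product of primes ≡ 1 (mod 4)); a representation of m scales to one of n via (k·x)² + (k·y)² = k²(x² + y²). Each prime p ≡ 1 (mod 4) is itself a sum of two squares; find a² by testing p − a² for a perfect square:
  17: 17 − 1² = 16 = 4² ⇒ 17 = 1² + 4².
  101: 101 − 1² = 100 = 10² ⇒ 101 = 1² + 10².
  Combine using the Brahmagupta–Fibonacci identity (a² + b²)(c² + d²) = (ac − bd)² + (ad + bc)² = (ac + bd)² + (ad − bc)²:
  17 · 101 = 1717: from (1² + 4²)(1² + 10²), take (1·1 − 4·10, 1·10 + 4·1) = (1 − 40, 10 + 4) = (-39, 14); dropping signs (only squares matter) gives (39, 14); check 39² + 14² = 1521 + 196 = 1717 ✓.
  Scale by k = 4: (4·39, 4·14) = (156, 56).
Step 4: Order so x ≤ y and verify: 56² + 156² = 3136 + 24336 = 27472 = n. ✓

n = 27472 = 56² + 156² (one valid representation with x ≤ y).


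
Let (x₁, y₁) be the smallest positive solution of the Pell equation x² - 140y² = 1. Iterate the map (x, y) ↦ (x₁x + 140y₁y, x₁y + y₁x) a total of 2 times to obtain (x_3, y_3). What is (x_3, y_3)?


Step 1: Find the fundamental solution (x₁, y₁) of x² - 140y² = 1.
  Expand √140 as a continued fraction. a₀ = ⌊√140⌋ = 11; iterate m_{k+1} = d_k·a_k − m_k, d_{k+1} = (140 − m_{k+1}²)/d_k, a_{k+1} = ⌊(a₀ + m_{k+1})/d_{k+1}⌋ (starting m₀ = 0, d₀ = 1), with convergents p_k = a_k·p_{k-1} + p_{k-2}, q_k = a_k·q_{k-1} + q_{k-2} (p₋₁ = 1, q₋₁ = 0):
  k = 0: a₀ = 11; p₀/q₀ = 11/1; p₀² − 140·q₀² = 121 − 140 = -19.
  k = 1: m = 11, d = 19, a = ⌊(11 + 11)/19⌋ = 1; p/q = (1·11 + 1)/(1·1 + 0) = 12/1; p² − 140·q² = 144 − 140 = 4.
  k = 2: m = 8, d = 4, a = ⌊(11 + 8)/4⌋ = 4; p/q = (4·12 + 11)/(4·1 + 1) = 59/5; p² − 140·q² = 3481 − 3500 = -19.
  k = 3: m = 8, d = 19, a = ⌊(11 + 8)/19⌋ = 1; p/q = (1·59 + 12)/(1·5 + 1) = 71/6; p² − 140·q² = 5041 − 5040 = 1.
  The first convergent with p² − 140·q² = 1 gives the fundamental solution (x₁, y₁) = (71, 6).
Step 2: Apply the recurrence (x_{n+1}, y_{n+1}) = (x₁x_n + 140y₁y_n, x₁y_n + y₁x_n) repeatedly.
  From (x_1, y_1) = (71, 6): x_2 = 71·71 + 140·6·6 = 10081; y_2 = 71·6 + 6·71 = 852.
  From (x_2, y_2) = (10081, 852): x_3 = 71·10081 + 140·6·852 = 1431431; y_3 = 71·852 + 6·10081 = 120978.
Step 3: Verify x_3² - 140·y_3² = 2048994707761 - 2048994707760 = 1 (should be 1). ✓

(x_1, y_1) = (71, 6); (x_3, y_3) = (1431431, 120978).


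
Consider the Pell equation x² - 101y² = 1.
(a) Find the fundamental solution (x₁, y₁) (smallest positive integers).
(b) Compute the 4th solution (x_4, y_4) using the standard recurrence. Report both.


Step 1: Find the fundamental solution (x₁, y₁) of x² - 101y² = 1.
  Expand √101 as a continued fraction. a₀ = ⌊√101⌋ = 10; iterate m_{k+1} = d_k·a_k − m_k, d_{k+1} = (101 − m_{k+1}²)/d_k, a_{k+1} = ⌊(a₀ + m_{k+1})/d_{k+1}⌋ (starting m₀ = 0, d₀ = 1), with convergents p_k = a_k·p_{k-1} + p_{k-2}, q_k = a_k·q_{k-1} + q_{k-2} (p₋₁ = 1, q₋₁ = 0):
  k = 0: a₀ = 10; p₀/q₀ = 10/1; p₀² − 101·q₀² = 100 − 101 = -1.
  k = 1: m = 10, d = 1, a = ⌊(10 + 10)/1⌋ = 20; p/q = (20·10 + 1)/(20·1 + 0) = 201/20; p² − 101·q² = 40401 − 40400 = 1.
  The first convergent with p² − 101·q² = 1 gives the fundamental solution (x₁, y₁) = (201, 20).
Step 2: Apply the recurrence (x_{n+1}, y_{n+1}) = (x₁x_n + 101y₁y_n, x₁y_n + y₁x_n) repeatedly.
  From (x_1, y_1) = (201, 20): x_2 = 201·201 + 101·20·20 = 80801; y_2 = 201·20 + 20·201 = 8040.
  From (x_2, y_2) = (80801, 8040): x_3 = 201·80801 + 101·20·8040 = 32481801; y_3 = 201·8040 + 20·80801 = 3232060.
  From (x_3, y_3) = (32481801, 3232060): x_4 = 201·32481801 + 101·20·3232060 = 13057603201; y_4 = 201·3232060 + 20·32481801 = 1299280080.
Step 3: Verify x_4² - 101·y_4² = 170501001354765446401 - 170501001354765446400 = 1 (should be 1). ✓

(x_1, y_1) = (201, 20); (x_4, y_4) = (13057603201, 1299280080).


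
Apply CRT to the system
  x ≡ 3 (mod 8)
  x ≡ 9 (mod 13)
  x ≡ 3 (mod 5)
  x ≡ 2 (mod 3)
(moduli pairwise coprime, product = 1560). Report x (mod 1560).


Product of moduli M = 8 · 13 · 5 · 3 = 1560.
Merge one congruence at a time:
  Start: x ≡ 3 (mod 8).
  Combine with x ≡ 9 (mod 13); new modulus lcm = 104.
    Write x = 3 + 8·t and substitute into x ≡ 9 (mod 13): 8·t ≡ 9 − 3 = 6 (mod 13).
    The inverse of 8 mod 13 is 5 (since 8·5 = 40 = 3·13 + 1), so t ≡ 5·6 = 30 ≡ 4 (mod 13).
    Then x = 3 + 8·4 = 35, valid modulo lcm(8, 13) = 104: x ≡ 35 (mod 104).
  Combine with x ≡ 3 (mod 5); new modulus lcm = 520.
    Write x = 35 + 104·t and substitute into x ≡ 3 (mod 5): 104·t ≡ 3 − 35 = -32 (mod 5).
    Reduce coefficients mod 5: 4·t ≡ 3 (mod 5).
    The inverse of 4 mod 5 is 4 (since 4·4 = 16 = 3·5 + 1), so t ≡ 4·3 = 12 ≡ 2 (mod 5).
    Then x = 35 + 104·2 = 243, valid modulo lcm(104, 5) = 520: x ≡ 243 (mod 520).
  Combine with x ≡ 2 (mod 3); new modulus lcm = 1560.
    Write x = 243 + 520·t and substitute into x ≡ 2 (mod 3): 520·t ≡ 2 − 243 = -241 (mod 3).
    Reduce coefficients mod 3: 1·t ≡ 2 (mod 3).
    So t ≡ 2 (mod 3).
    Then x = 243 + 520·2 = 1283, valid modulo lcm(520, 3) = 1560: x ≡ 1283 (mod 1560).
Verify against each original: 1283 mod 8 = 3, 1283 mod 13 = 9, 1283 mod 5 = 3, 1283 mod 3 = 2.

x ≡ 1283 (mod 1560).


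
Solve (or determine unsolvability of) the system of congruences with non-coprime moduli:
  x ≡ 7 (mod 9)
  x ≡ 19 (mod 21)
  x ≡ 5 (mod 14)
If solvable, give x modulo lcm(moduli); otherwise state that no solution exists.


Moduli 9, 21, 14 are not pairwise coprime, so CRT works modulo lcm(m_i) when all pairwise compatibility conditions hold.
Pairwise compatibility: gcd(m_i, m_j) must divide a_i - a_j for every pair.
Merge one congruence at a time:
  Start: x ≡ 7 (mod 9).
  Combine with x ≡ 19 (mod 21): gcd(9, 21) = 3; 19 - 7 = 12, which IS divisible by 3, so compatible.
    Write x = 7 + 9·t and substitute into x ≡ 19 (mod 21): 9·t ≡ 19 − 7 = 12 (mod 21).
    Divide the congruence (and modulus) by g = 3: 3·t ≡ 4 (mod 7).
    The inverse of 3 mod 7 is 5 (since 3·5 = 15 = 2·7 + 1), so t ≡ 5·4 = 20 ≡ 6 (mod 7).
    Then x = 7 + 9·6 = 61, valid modulo lcm(9, 21) = 63: x ≡ 61 (mod 63).
  Combine with x ≡ 5 (mod 14): gcd(63, 14) = 7; 5 - 61 = -56, which IS divisible by 7, so compatible.
    Write x = 61 + 63·t and substitute into x ≡ 5 (mod 14): 63·t ≡ 5 − 61 = -56 (mod 14).
    Divide the congruence (and modulus) by g = 7: 9·t ≡ -8 (mod 2).
    Reduce coefficients mod 2: 1·t ≡ 0 (mod 2).
    So t ≡ 0 (mod 2).
    Then x = 61 + 63·0 = 61, valid modulo lcm(63, 14) = 126: x ≡ 61 (mod 126).
Verify: 61 mod 9 = 7, 61 mod 21 = 19, 61 mod 14 = 5.

x ≡ 61 (mod 126).
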